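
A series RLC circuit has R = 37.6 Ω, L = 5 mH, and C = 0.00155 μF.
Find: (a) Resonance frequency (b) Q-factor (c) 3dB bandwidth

Step 1 — Resonance: ω₀ = 1/√(LC) = 1/√(0.005·1.55e-09) = 3.592e+05 rad/s.
Step 2 — f₀ = ω₀/(2π) = 5.717e+04 Hz.
Step 3 — Series Q: Q = ω₀L/R = 3.592e+05·0.005/37.6 = 47.77.
Step 4 — Bandwidth: Δω = ω₀/Q = 7520 rad/s; BW = Δω/(2π) = 1197 Hz.

(a) f₀ = 5.717e+04 Hz  (b) Q = 47.77  (c) BW = 1197 Hz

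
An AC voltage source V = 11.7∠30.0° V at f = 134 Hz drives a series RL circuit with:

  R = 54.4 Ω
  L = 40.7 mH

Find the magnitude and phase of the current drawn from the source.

Step 1 — Angular frequency: ω = 2π·f = 2π·134 = 841.9 rad/s.
Step 2 — Component impedances:
  R: Z = R = 54.4 Ω
  L: Z = jωL = j·841.9·0.0407 = 0 + j34.27 Ω
Step 3 — Series combination: Z_total = R + L = 54.4 + j34.27 Ω = 64.29∠32.2° Ω.
Step 4 — Source phasor: V = 11.7∠30.0° V = 10.13 + j5.85 V.
Step 5 — Ohm's law: I = V / Z_total = (10.13 + j5.85) / (54.4 + j34.27) = 0.1818 - j0.007009 A.
Step 6 — Convert to polar: |I| = 0.182 A, ∠I = -2.2°.

I = 0.182∠-2.2° A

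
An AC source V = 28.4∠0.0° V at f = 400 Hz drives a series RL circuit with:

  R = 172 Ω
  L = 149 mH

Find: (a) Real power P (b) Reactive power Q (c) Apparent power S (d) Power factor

Step 1 — Angular frequency: ω = 2π·f = 2π·400 = 2513 rad/s.
Step 2 — Component impedances:
  R: Z = R = 172 Ω
  L: Z = jωL = j·2513·0.149 = 0 + j374.5 Ω
Step 3 — Series combination: Z_total = R + L = 172 + j374.5 Ω = 412.1∠65.3° Ω.
Step 4 — Source phasor: V = 28.4∠0.0° V = 28.4 V.
Step 5 — Current: I = V / Z = 0.02876 - j0.06263 A = 0.06892∠-65.3° A.
Step 6 — Complex power: S = V·I* = 0.8169 + j1.779 VA.
Step 7 — Real power: P = Re(S) = 0.8169 W.
Step 8 — Reactive power: Q = Im(S) = 1.779 VAR.
Step 9 — Apparent power: |S| = 1.957 VA.
Step 10 — Power factor: PF = P/|S| = 0.4174 (lagging).

(a) P = 0.8169 W  (b) Q = 1.779 VAR  (c) S = 1.957 VA  (d) PF = 0.4174 (lagging)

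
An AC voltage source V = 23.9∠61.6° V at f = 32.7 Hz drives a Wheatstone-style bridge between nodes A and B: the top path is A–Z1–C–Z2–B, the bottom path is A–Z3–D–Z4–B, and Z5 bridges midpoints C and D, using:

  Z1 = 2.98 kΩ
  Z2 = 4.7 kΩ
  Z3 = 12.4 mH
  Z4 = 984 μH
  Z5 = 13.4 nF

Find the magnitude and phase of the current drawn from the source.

Step 1 — Angular frequency: ω = 2π·f = 2π·32.7 = 205.5 rad/s.
Step 2 — Component impedances:
  Z1: Z = R = 2980 Ω
  Z2: Z = R = 4700 Ω
  Z3: Z = jωL = j·205.5·0.0124 = 0 + j2.548 Ω
  Z4: Z = jωL = j·205.5·0.000984 = 0 + j0.2022 Ω
  Z5: Z = 1/(jωC) = -j/(ω·C) = 0 - j3.632e+05 Ω
Step 3 — Bridge requires nodal analysis (the Z5 bridge couples midpoints C and D, so the two paths cannot be reduced to a simple series/parallel combination). Setting node B to ground and injecting 1 A at node A, the 3-node admittance system at A, C, D solves to V_A = Z_AB = 0.0009846 + j2.75 Ω = 2.75∠90.0° Ω.
Step 4 — Source phasor: V = 23.9∠61.6° V = 11.37 + j21.02 V.
Step 5 — Ohm's law: I = V / Z_total = (11.37 + j21.02) / (0.0009846 + j2.75) = 7.647 - j4.131 A.
Step 6 — Convert to polar: |I| = 8.691 A, ∠I = -28.4°.

I = 8.691∠-28.4° A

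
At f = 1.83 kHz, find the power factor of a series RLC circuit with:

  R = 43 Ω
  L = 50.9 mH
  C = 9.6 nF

Step 1 — Angular frequency: ω = 2π·f = 2π·1830 = 1.15e+04 rad/s.
Step 2 — Component impedances:
  R: Z = R = 43 Ω
  L: Z = jωL = j·1.15e+04·0.0509 = 0 + j585.3 Ω
  C: Z = 1/(jωC) = -j/(ω·C) = 0 - j9059 Ω
Step 3 — Series combination: Z_total = R + L + C = 43 - j8474 Ω = 8474∠-89.7° Ω.
Step 4 — Power factor: PF = cos(φ) = Re(Z)/|Z| = 43/8474 = 0.005074.
Step 5 — Type: Im(Z) = -8474 ⇒ leading (phase φ = -89.7°).

PF = 0.005074 (leading, φ = -89.7°)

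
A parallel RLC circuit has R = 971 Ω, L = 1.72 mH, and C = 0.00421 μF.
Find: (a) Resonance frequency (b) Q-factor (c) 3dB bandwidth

Step 1 — Resonance: ω₀ = 1/√(LC) = 1/√(0.00172·4.21e-09) = 3.716e+05 rad/s.
Step 2 — f₀ = ω₀/(2π) = 5.914e+04 Hz.
Step 3 — Parallel Q: Q = R/(ω₀L) = 971/(3.716e+05·0.00172) = 1.519.
Step 4 — Bandwidth: Δω = ω₀/Q = 2.446e+05 rad/s; BW = Δω/(2π) = 3.893e+04 Hz.

(a) f₀ = 5.914e+04 Hz  (b) Q = 1.519  (c) BW = 3.893e+04 Hz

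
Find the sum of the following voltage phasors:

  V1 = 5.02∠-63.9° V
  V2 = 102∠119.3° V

Step 1 — Convert each phasor to rectangular form:
  V1 = 5.02·(cos(-63.9°) + j·sin(-63.9°)) = 2.208 - j4.508 V
  V2 = 102·(cos(119.3°) + j·sin(119.3°)) = -49.92 + j88.95 V
Step 2 — Sum components: V_total = -47.71 + j84.44 V.
Step 3 — Convert to polar: |V_total| = 96.99 V, ∠V_total = 119.5°.

V_total = 96.99∠119.5° V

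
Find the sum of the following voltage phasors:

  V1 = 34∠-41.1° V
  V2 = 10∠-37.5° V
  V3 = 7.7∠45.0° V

Step 1 — Convert each phasor to rectangular form:
  V1 = 34·(cos(-41.1°) + j·sin(-41.1°)) = 25.62 - j22.35 V
  V2 = 10·(cos(-37.5°) + j·sin(-37.5°)) = 7.934 - j6.088 V
  V3 = 7.7·(cos(45.0°) + j·sin(45.0°)) = 5.445 + j5.445 V
Step 2 — Sum components: V_total = 39 - j22.99 V.
Step 3 — Convert to polar: |V_total| = 45.27 V, ∠V_total = -30.5°.

V_total = 45.27∠-30.5° V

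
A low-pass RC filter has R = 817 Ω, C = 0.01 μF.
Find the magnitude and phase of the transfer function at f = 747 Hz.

Step 1 — Angular frequency: ω = 2π·747 = 4694 rad/s.
Step 2 — Transfer function: H(jω) = 1/(1 + jωRC).
Step 3 — Denominator: 1 + jωRC = 1 + j·4694·817·1e-08 = 1 + j0.03835.
Step 4 — H = 0.9985 - j0.03829.
Step 5 — Magnitude: |H| = 0.9993 (-0.0 dB); phase: φ = -2.2°.

|H| = 0.9993 (-0.0 dB), φ = -2.2°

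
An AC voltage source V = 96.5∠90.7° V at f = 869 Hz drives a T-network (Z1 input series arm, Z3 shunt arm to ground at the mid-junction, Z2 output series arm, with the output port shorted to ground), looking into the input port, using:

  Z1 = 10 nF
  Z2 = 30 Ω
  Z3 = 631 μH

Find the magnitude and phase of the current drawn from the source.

Step 1 — Angular frequency: ω = 2π·f = 2π·869 = 5460 rad/s.
Step 2 — Component impedances:
  Z1: Z = 1/(jωC) = -j/(ω·C) = 0 - j1.831e+04 Ω
  Z2: Z = R = 30 Ω
  Z3: Z = jωL = j·5460·0.000631 = 0 + j3.445 Ω
Step 3 — With the output port shorted to ground, the output series arm Z2 runs from the junction to ground; the shunt arm Z3 also runs from the junction to ground. They appear in parallel: Z3 || Z2 = 0.3905 + j3.4 Ω.
Step 4 — Series with input arm Z1: Z_in = Z1 + (Z3 || Z2) = 0.3905 - j1.831e+04 Ω = 1.831e+04∠-90.0° Ω.
Step 5 — Source phasor: V = 96.5∠90.7° V = -1.179 + j96.49 V.
Step 6 — Ohm's law: I = V / Z_total = (-1.179 + j96.49) / (0.3905 - j1.831e+04) = -0.00527 - j6.427e-05 A.
Step 7 — Convert to polar: |I| = 0.00527 A, ∠I = -179.3°.

I = 0.00527∠-179.3° A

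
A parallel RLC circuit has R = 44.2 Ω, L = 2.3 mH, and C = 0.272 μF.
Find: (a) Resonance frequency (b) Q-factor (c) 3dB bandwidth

Step 1 — Resonance: ω₀ = 1/√(LC) = 1/√(0.0023·2.72e-07) = 3.998e+04 rad/s.
Step 2 — f₀ = ω₀/(2π) = 6363 Hz.
Step 3 — Parallel Q: Q = R/(ω₀L) = 44.2/(3.998e+04·0.0023) = 0.4807.
Step 4 — Bandwidth: Δω = ω₀/Q = 8.318e+04 rad/s; BW = Δω/(2π) = 1.324e+04 Hz.

(a) f₀ = 6363 Hz  (b) Q = 0.4807  (c) BW = 1.324e+04 Hz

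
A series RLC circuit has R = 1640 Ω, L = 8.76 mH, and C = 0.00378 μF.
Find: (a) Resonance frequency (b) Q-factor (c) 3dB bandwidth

Step 1 — Resonance: ω₀ = 1/√(LC) = 1/√(0.00876·3.78e-09) = 1.738e+05 rad/s.
Step 2 — f₀ = ω₀/(2π) = 2.766e+04 Hz.
Step 3 — Series Q: Q = ω₀L/R = 1.738e+05·0.00876/1640 = 0.9282.
Step 4 — Bandwidth: Δω = ω₀/Q = 1.872e+05 rad/s; BW = Δω/(2π) = 2.98e+04 Hz.

(a) f₀ = 2.766e+04 Hz  (b) Q = 0.9282  (c) BW = 2.98e+04 Hz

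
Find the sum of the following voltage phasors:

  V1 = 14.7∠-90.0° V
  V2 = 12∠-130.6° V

Step 1 — Convert each phasor to rectangular form:
  V1 = 14.7·(cos(-90.0°) + j·sin(-90.0°)) = 0 - j14.7 V
  V2 = 12·(cos(-130.6°) + j·sin(-130.6°)) = -7.809 - j9.111 V
Step 2 — Sum components: V_total = -7.809 - j23.81 V.
Step 3 — Convert to polar: |V_total| = 25.06 V, ∠V_total = -108.2°.

V_total = 25.06∠-108.2° V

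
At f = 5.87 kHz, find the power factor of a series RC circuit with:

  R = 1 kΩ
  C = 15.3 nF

Step 1 — Angular frequency: ω = 2π·f = 2π·5870 = 3.688e+04 rad/s.
Step 2 — Component impedances:
  R: Z = R = 1000 Ω
  C: Z = 1/(jωC) = -j/(ω·C) = 0 - j1772 Ω
Step 3 — Series combination: Z_total = R + C = 1000 - j1772 Ω = 2035∠-60.6° Ω.
Step 4 — Power factor: PF = cos(φ) = Re(Z)/|Z| = 1000/2034.79 = 0.4915.
Step 5 — Type: Im(Z) = -1772 ⇒ leading (phase φ = -60.6°).

PF = 0.4915 (leading, φ = -60.6°)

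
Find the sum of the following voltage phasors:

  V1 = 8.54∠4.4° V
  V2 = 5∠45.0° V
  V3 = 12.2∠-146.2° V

Step 1 — Convert each phasor to rectangular form:
  V1 = 8.54·(cos(4.4°) + j·sin(4.4°)) = 8.515 + j0.6552 V
  V2 = 5·(cos(45.0°) + j·sin(45.0°)) = 3.536 + j3.536 V
  V3 = 12.2·(cos(-146.2°) + j·sin(-146.2°)) = -10.14 - j6.787 V
Step 2 — Sum components: V_total = 1.912 - j2.596 V.
Step 3 — Convert to polar: |V_total| = 3.224 V, ∠V_total = -53.6°.

V_total = 3.224∠-53.6° V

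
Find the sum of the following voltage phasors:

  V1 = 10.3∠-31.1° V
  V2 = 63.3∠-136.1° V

Step 1 — Convert each phasor to rectangular form:
  V1 = 10.3·(cos(-31.1°) + j·sin(-31.1°)) = 8.82 - j5.32 V
  V2 = 63.3·(cos(-136.1°) + j·sin(-136.1°)) = -45.61 - j43.89 V
Step 2 — Sum components: V_total = -36.79 - j49.21 V.
Step 3 — Convert to polar: |V_total| = 61.44 V, ∠V_total = -126.8°.

V_total = 61.44∠-126.8° V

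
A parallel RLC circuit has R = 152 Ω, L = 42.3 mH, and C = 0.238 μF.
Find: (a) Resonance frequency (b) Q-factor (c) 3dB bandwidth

Step 1 — Resonance: ω₀ = 1/√(LC) = 1/√(0.0423·2.38e-07) = 9966 rad/s.
Step 2 — f₀ = ω₀/(2π) = 1586 Hz.
Step 3 — Parallel Q: Q = R/(ω₀L) = 152/(9966·0.0423) = 0.3605.
Step 4 — Bandwidth: Δω = ω₀/Q = 2.764e+04 rad/s; BW = Δω/(2π) = 4399 Hz.

(a) f₀ = 1586 Hz  (b) Q = 0.3605  (c) BW = 4399 Hz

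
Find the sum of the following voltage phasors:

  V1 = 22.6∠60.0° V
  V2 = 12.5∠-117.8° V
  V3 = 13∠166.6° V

Step 1 — Convert each phasor to rectangular form:
  V1 = 22.6·(cos(60.0°) + j·sin(60.0°)) = 11.3 + j19.57 V
  V2 = 12.5·(cos(-117.8°) + j·sin(-117.8°)) = -5.83 - j11.06 V
  V3 = 13·(cos(166.6°) + j·sin(166.6°)) = -12.65 + j3.013 V
Step 2 — Sum components: V_total = -7.176 + j11.53 V.
Step 3 — Convert to polar: |V_total| = 13.58 V, ∠V_total = 121.9°.

V_total = 13.58∠121.9° V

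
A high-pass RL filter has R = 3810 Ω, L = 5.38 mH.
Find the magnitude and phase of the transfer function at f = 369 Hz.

Step 1 — Angular frequency: ω = 2π·369 = 2318 rad/s.
Step 2 — Transfer function: H(jω) = jωL/(R + jωL).
Step 3 — Numerator jωL = j·12.47; denominator R + jωL = 3810 + j12.47.
Step 4 — H = 1.072e-05 + j0.003274.
Step 5 — Magnitude: |H| = 0.003274 (-49.7 dB); phase: φ = 89.8°.

|H| = 0.003274 (-49.7 dB), φ = 89.8°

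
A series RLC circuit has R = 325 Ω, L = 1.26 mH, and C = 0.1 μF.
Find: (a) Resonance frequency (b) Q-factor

Step 1 — Resonance condition Im(Z)=0 gives ω₀ = 1/√(LC).
Step 2 — ω₀ = 1/√(0.00126·1e-07) = 8.909e+04 rad/s.
Step 3 — f₀ = ω₀/(2π) = 1.418e+04 Hz.
Step 4 — Series Q: Q = ω₀L/R = 8.909e+04·0.00126/325 = 0.3454.

(a) f₀ = 1.418e+04 Hz  (b) Q = 0.3454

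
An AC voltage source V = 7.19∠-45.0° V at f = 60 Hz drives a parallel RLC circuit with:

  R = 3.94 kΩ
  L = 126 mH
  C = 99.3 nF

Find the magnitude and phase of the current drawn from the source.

Step 1 — Angular frequency: ω = 2π·f = 2π·60 = 377 rad/s.
Step 2 — Component impedances:
  R: Z = R = 3940 Ω
  L: Z = jωL = j·377·0.126 = 0 + j47.5 Ω
  C: Z = 1/(jωC) = -j/(ω·C) = 0 - j2.671e+04 Ω
Step 3 — Parallel combination: 1/Z_total = 1/R + 1/L + 1/C; Z_total = 0.5746 + j47.58 Ω = 47.58∠89.3° Ω.
Step 4 — Source phasor: V = 7.19∠-45.0° V = 5.084 - j5.084 V.
Step 5 — Ohm's law: I = V / Z_total = (5.084 - j5.084) / (0.5746 + j47.58) = -0.1056 - j0.1081 A.
Step 6 — Convert to polar: |I| = 0.1511 A, ∠I = -134.3°.

I = 0.1511∠-134.3° A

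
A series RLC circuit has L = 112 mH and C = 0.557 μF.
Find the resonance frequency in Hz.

Step 1 — Resonance condition Im(Z)=0 gives ω₀ = 1/√(LC).
Step 2 — ω₀ = 1/√(0.112·5.57e-07) = 4004 rad/s.
Step 3 — f₀ = ω₀/(2π) = 637.2 Hz.

f₀ = 637.2 Hz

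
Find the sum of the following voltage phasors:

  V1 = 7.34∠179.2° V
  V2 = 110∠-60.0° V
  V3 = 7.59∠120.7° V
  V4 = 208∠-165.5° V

Step 1 — Convert each phasor to rectangular form:
  V1 = 7.34·(cos(179.2°) + j·sin(179.2°)) = -7.339 + j0.1025 V
  V2 = 110·(cos(-60.0°) + j·sin(-60.0°)) = 55 - j95.26 V
  V3 = 7.59·(cos(120.7°) + j·sin(120.7°)) = -3.875 + j6.526 V
  V4 = 208·(cos(-165.5°) + j·sin(-165.5°)) = -201.4 - j52.08 V
Step 2 — Sum components: V_total = -157.6 - j140.7 V.
Step 3 — Convert to polar: |V_total| = 211.3 V, ∠V_total = -138.2°.

V_total = 211.3∠-138.2° V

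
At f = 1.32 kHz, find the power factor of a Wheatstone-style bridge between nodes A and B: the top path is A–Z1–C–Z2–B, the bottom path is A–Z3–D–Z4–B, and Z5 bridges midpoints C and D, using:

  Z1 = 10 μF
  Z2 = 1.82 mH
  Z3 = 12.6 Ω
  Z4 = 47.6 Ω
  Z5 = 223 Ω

Step 1 — Angular frequency: ω = 2π·f = 2π·1320 = 8294 rad/s.
Step 2 — Component impedances:
  Z1: Z = 1/(jωC) = -j/(ω·C) = 0 - j12.06 Ω
  Z2: Z = jωL = j·8294·0.00182 = 0 + j15.09 Ω
  Z3: Z = R = 12.6 Ω
  Z4: Z = R = 47.6 Ω
  Z5: Z = R = 223 Ω
Step 3 — Bridge requires nodal analysis (the Z5 bridge couples midpoints C and D, so the two paths cannot be reduced to a simple series/parallel combination). Setting node B to ground and injecting 1 A at node A, the 3-node admittance system at A, C, D solves to V_A = Z_AB = 0.8329 + j2.981 Ω = 3.096∠74.4° Ω.
Step 4 — Power factor: PF = cos(φ) = Re(Z)/|Z| = 0.8329/3.096 = 0.269.
Step 5 — Type: Im(Z) = 2.981 ⇒ lagging (phase φ = 74.4°).

PF = 0.269 (lagging, φ = 74.4°)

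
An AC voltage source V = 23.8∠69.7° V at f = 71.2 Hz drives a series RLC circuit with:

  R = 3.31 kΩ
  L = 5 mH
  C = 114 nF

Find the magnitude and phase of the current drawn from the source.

Step 1 — Angular frequency: ω = 2π·f = 2π·71.2 = 447.4 rad/s.
Step 2 — Component impedances:
  R: Z = R = 3310 Ω
  L: Z = jωL = j·447.4·0.005 = 0 + j2.237 Ω
  C: Z = 1/(jωC) = -j/(ω·C) = 0 - j1.961e+04 Ω
Step 3 — Series combination: Z_total = R + L + C = 3310 - j1.961e+04 Ω = 1.988e+04∠-80.4° Ω.
Step 4 — Source phasor: V = 23.8∠69.7° V = 8.257 + j22.32 V.
Step 5 — Ohm's law: I = V / Z_total = (8.257 + j22.32) / (3310 - j1.961e+04) = -0.001038 + j0.0005964 A.
Step 6 — Convert to polar: |I| = 0.001197 A, ∠I = 150.1°.

I = 0.001197∠150.1° A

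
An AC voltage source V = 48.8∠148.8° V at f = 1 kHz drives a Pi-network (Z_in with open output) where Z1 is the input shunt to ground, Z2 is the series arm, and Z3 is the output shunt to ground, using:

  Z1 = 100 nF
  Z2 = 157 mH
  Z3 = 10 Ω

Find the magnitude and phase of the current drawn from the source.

Step 1 — Angular frequency: ω = 2π·f = 2π·1000 = 6283 rad/s.
Step 2 — Component impedances:
  Z1: Z = 1/(jωC) = -j/(ω·C) = 0 - j1592 Ω
  Z2: Z = jωL = j·6283·0.157 = 0 + j986.5 Ω
  Z3: Z = R = 10 Ω
Step 3 — With open output, the series arm Z2 and the output shunt Z3 appear in series to ground: Z2 + Z3 = 10 + j986.5 Ω.
Step 4 — Parallel with input shunt Z1: Z_in = Z1 || (Z2 + Z3) = 69.16 + j2594 Ω = 2594∠88.5° Ω.
Step 5 — Source phasor: V = 48.8∠148.8° V = -41.74 + j25.28 V.
Step 6 — Ohm's law: I = V / Z_total = (-41.74 + j25.28) / (69.16 + j2594) = 0.009311 + j0.01634 A.
Step 7 — Convert to polar: |I| = 0.01881 A, ∠I = 60.3°.

I = 0.01881∠60.3° A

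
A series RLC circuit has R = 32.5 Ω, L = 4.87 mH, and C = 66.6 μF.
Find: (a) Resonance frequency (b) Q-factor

Step 1 — Resonance condition Im(Z)=0 gives ω₀ = 1/√(LC).
Step 2 — ω₀ = 1/√(0.00487·6.66e-05) = 1756 rad/s.
Step 3 — f₀ = ω₀/(2π) = 279.5 Hz.
Step 4 — Series Q: Q = ω₀L/R = 1756·0.00487/32.5 = 0.2631.

(a) f₀ = 279.5 Hz  (b) Q = 0.2631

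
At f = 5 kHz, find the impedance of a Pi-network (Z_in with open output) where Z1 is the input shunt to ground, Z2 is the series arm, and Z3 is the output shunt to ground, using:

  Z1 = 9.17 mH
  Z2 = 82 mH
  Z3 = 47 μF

Step 1 — Angular frequency: ω = 2π·f = 2π·5000 = 3.142e+04 rad/s.
Step 2 — Component impedances:
  Z1: Z = jωL = j·3.142e+04·0.00917 = 0 + j288.1 Ω
  Z2: Z = jωL = j·3.142e+04·0.082 = 0 + j2576 Ω
  Z3: Z = 1/(jωC) = -j/(ω·C) = 0 - j0.6773 Ω
Step 3 — With open output, the series arm Z2 and the output shunt Z3 appear in series to ground: Z2 + Z3 = 0 + j2575 Ω.
Step 4 — Parallel with input shunt Z1: Z_in = Z1 || (Z2 + Z3) = 0 + j259.1 Ω = 259.1∠90.0° Ω.

Z = 0 + j259.1 Ω = 259.1∠90.0° Ω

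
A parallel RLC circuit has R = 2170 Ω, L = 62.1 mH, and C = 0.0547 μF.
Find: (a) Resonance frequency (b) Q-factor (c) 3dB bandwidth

Step 1 — Resonance: ω₀ = 1/√(LC) = 1/√(0.0621·5.47e-08) = 1.716e+04 rad/s.
Step 2 — f₀ = ω₀/(2π) = 2731 Hz.
Step 3 — Parallel Q: Q = R/(ω₀L) = 2170/(1.716e+04·0.0621) = 2.037.
Step 4 — Bandwidth: Δω = ω₀/Q = 8425 rad/s; BW = Δω/(2π) = 1341 Hz.

(a) f₀ = 2731 Hz  (b) Q = 2.037  (c) BW = 1341 Hz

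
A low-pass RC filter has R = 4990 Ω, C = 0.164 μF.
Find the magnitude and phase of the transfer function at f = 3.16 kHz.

Step 1 — Angular frequency: ω = 2π·3160 = 1.985e+04 rad/s.
Step 2 — Transfer function: H(jω) = 1/(1 + jωRC).
Step 3 — Denominator: 1 + jωRC = 1 + j·1.985e+04·4990·1.64e-07 = 1 + j16.25.
Step 4 — H = 0.003773 - j0.06131.
Step 5 — Magnitude: |H| = 0.06143 (-24.2 dB); phase: φ = -86.5°.

|H| = 0.06143 (-24.2 dB), φ = -86.5°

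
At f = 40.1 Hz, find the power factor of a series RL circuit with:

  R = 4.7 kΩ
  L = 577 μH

Step 1 — Angular frequency: ω = 2π·f = 2π·40.1 = 252 rad/s.
Step 2 — Component impedances:
  R: Z = R = 4700 Ω
  L: Z = jωL = j·252·0.000577 = 0 + j0.1454 Ω
Step 3 — Series combination: Z_total = R + L = 4700 + j0.1454 Ω = 4700∠0.0° Ω.
Step 4 — Power factor: PF = cos(φ) = Re(Z)/|Z| = 4700/4700 = 1.
Step 5 — Type: Im(Z) = 0.1454 ⇒ lagging (phase φ = 0.0°).

PF = 1 (lagging, φ = 0.0°)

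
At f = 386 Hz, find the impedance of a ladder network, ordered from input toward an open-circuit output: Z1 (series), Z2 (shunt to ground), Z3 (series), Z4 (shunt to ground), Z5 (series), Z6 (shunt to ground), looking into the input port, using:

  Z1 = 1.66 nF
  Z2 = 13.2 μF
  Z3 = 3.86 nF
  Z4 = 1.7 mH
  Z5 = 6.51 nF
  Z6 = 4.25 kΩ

Step 1 — Angular frequency: ω = 2π·f = 2π·386 = 2425 rad/s.
Step 2 — Component impedances:
  Z1: Z = 1/(jωC) = -j/(ω·C) = 0 - j2.484e+05 Ω
  Z2: Z = 1/(jωC) = -j/(ω·C) = 0 - j31.24 Ω
  Z3: Z = 1/(jωC) = -j/(ω·C) = 0 - j1.068e+05 Ω
  Z4: Z = jωL = j·2425·0.0017 = 0 + j4.123 Ω
  Z5: Z = 1/(jωC) = -j/(ω·C) = 0 - j6.334e+04 Ω
  Z6: Z = R = 4250 Ω
Step 3 — Ladder network (open output): work backward from the far end, alternating series and parallel combinations. Z_in = 0 - j2.484e+05 Ω = 2.484e+05∠-90.0° Ω.

Z = 0 - j2.484e+05 Ω = 2.484e+05∠-90.0° Ω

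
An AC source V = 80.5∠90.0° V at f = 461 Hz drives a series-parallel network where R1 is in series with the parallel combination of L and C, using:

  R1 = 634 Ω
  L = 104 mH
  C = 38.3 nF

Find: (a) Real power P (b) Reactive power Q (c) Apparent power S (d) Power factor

Step 1 — Angular frequency: ω = 2π·f = 2π·461 = 2897 rad/s.
Step 2 — Component impedances:
  R1: Z = R = 634 Ω
  L: Z = jωL = j·2897·0.104 = 0 + j301.2 Ω
  C: Z = 1/(jωC) = -j/(ω·C) = 0 - j9014 Ω
Step 3 — Parallel branch: L || C = 1/(1/L + 1/C) = 0 + j311.7 Ω.
Step 4 — Series with R1: Z_total = R1 + (L || C) = 634 + j311.7 Ω = 706.5∠26.2° Ω.
Step 5 — Source phasor: V = 80.5∠90.0° V = 0 + j80.5 V.
Step 6 — Current: I = V / Z = 0.05027 + j0.1023 A = 0.1139∠63.8° A.
Step 7 — Complex power: S = V·I* = 8.232 + j4.047 VA.
Step 8 — Real power: P = Re(S) = 8.232 W.
Step 9 — Reactive power: Q = Im(S) = 4.047 VAR.
Step 10 — Apparent power: |S| = 9.173 VA.
Step 11 — Power factor: PF = P/|S| = 0.8974 (lagging).

(a) P = 8.232 W  (b) Q = 4.047 VAR  (c) S = 9.173 VA  (d) PF = 0.8974 (lagging)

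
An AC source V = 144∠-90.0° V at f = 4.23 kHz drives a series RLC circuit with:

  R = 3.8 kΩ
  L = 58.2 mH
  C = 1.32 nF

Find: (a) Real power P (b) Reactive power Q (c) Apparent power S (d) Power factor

Step 1 — Angular frequency: ω = 2π·f = 2π·4230 = 2.658e+04 rad/s.
Step 2 — Component impedances:
  R: Z = R = 3800 Ω
  L: Z = jωL = j·2.658e+04·0.0582 = 0 + j1547 Ω
  C: Z = 1/(jωC) = -j/(ω·C) = 0 - j2.85e+04 Ω
Step 3 — Series combination: Z_total = R + L + C = 3800 - j2.696e+04 Ω = 2.722e+04∠-82.0° Ω.
Step 4 — Source phasor: V = 144∠-90.0° V = 0 - j144 V.
Step 5 — Current: I = V / Z = 0.005238 - j0.0007383 A = 0.00529∠-8.0° A.
Step 6 — Complex power: S = V·I* = 0.1063 - j0.7542 VA.
Step 7 — Real power: P = Re(S) = 0.1063 W.
Step 8 — Reactive power: Q = Im(S) = -0.7542 VAR.
Step 9 — Apparent power: |S| = 0.7617 VA.
Step 10 — Power factor: PF = P/|S| = 0.1396 (leading).

(a) P = 0.1063 W  (b) Q = -0.7542 VAR  (c) S = 0.7617 VA  (d) PF = 0.1396 (leading)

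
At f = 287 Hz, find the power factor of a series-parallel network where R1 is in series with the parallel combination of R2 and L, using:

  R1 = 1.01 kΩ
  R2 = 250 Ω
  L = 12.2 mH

Step 1 — Angular frequency: ω = 2π·f = 2π·287 = 1803 rad/s.
Step 2 — Component impedances:
  R1: Z = R = 1010 Ω
  R2: Z = R = 250 Ω
  L: Z = jωL = j·1803·0.0122 = 0 + j22 Ω
Step 3 — Parallel branch: R2 || L = 1/(1/R2 + 1/L) = 1.921 + j21.83 Ω.
Step 4 — Series with R1: Z_total = R1 + (R2 || L) = 1012 + j21.83 Ω = 1012∠1.2° Ω.
Step 5 — Power factor: PF = cos(φ) = Re(Z)/|Z| = 1011.92/1012.16 = 0.9998.
Step 6 — Type: Im(Z) = 21.83 ⇒ lagging (phase φ = 1.2°).

PF = 0.9998 (lagging, φ = 1.2°)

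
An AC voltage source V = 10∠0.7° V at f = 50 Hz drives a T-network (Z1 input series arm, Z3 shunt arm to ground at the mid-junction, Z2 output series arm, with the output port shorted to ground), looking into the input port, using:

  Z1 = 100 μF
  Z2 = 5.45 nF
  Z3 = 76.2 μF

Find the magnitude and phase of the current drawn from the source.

Step 1 — Angular frequency: ω = 2π·f = 2π·50 = 314.2 rad/s.
Step 2 — Component impedances:
  Z1: Z = 1/(jωC) = -j/(ω·C) = 0 - j31.83 Ω
  Z2: Z = 1/(jωC) = -j/(ω·C) = 0 - j5.841e+05 Ω
  Z3: Z = 1/(jωC) = -j/(ω·C) = 0 - j41.77 Ω
Step 3 — With the output port shorted to ground, the output series arm Z2 runs from the junction to ground; the shunt arm Z3 also runs from the junction to ground. They appear in parallel: Z3 || Z2 = 0 - j41.77 Ω.
Step 4 — Series with input arm Z1: Z_in = Z1 + (Z3 || Z2) = 0 - j73.6 Ω = 73.6∠-90.0° Ω.
Step 5 — Source phasor: V = 10∠0.7° V = 9.999 + j0.1222 V.
Step 6 — Ohm's law: I = V / Z_total = (9.999 + j0.1222) / (0 - j73.6) = -0.00166 + j0.1359 A.
Step 7 — Convert to polar: |I| = 0.1359 A, ∠I = 90.7°.

I = 0.1359∠90.7° A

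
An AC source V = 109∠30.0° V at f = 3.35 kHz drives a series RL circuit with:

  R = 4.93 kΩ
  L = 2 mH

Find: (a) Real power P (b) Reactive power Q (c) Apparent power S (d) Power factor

Step 1 — Angular frequency: ω = 2π·f = 2π·3350 = 2.105e+04 rad/s.
Step 2 — Component impedances:
  R: Z = R = 4930 Ω
  L: Z = jωL = j·2.105e+04·0.002 = 0 + j42.1 Ω
Step 3 — Series combination: Z_total = R + L = 4930 + j42.1 Ω = 4930∠0.5° Ω.
Step 4 — Source phasor: V = 109∠30.0° V = 94.4 + j54.5 V.
Step 5 — Current: I = V / Z = 0.01924 + j0.01089 A = 0.02211∠29.5° A.
Step 6 — Complex power: S = V·I* = 2.41 + j0.02058 VA.
Step 7 — Real power: P = Re(S) = 2.41 W.
Step 8 — Reactive power: Q = Im(S) = 0.02058 VAR.
Step 9 — Apparent power: |S| = 2.41 VA.
Step 10 — Power factor: PF = P/|S| = 1 (lagging).

(a) P = 2.41 W  (b) Q = 0.02058 VAR  (c) S = 2.41 VA  (d) PF = 1 (lagging)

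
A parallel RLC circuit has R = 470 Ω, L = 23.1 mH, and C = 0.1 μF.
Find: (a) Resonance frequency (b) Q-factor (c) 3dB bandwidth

Step 1 — Resonance: ω₀ = 1/√(LC) = 1/√(0.0231·1e-07) = 2.081e+04 rad/s.
Step 2 — f₀ = ω₀/(2π) = 3311 Hz.
Step 3 — Parallel Q: Q = R/(ω₀L) = 470/(2.081e+04·0.0231) = 0.9779.
Step 4 — Bandwidth: Δω = ω₀/Q = 2.128e+04 rad/s; BW = Δω/(2π) = 3386 Hz.

(a) f₀ = 3311 Hz  (b) Q = 0.9779  (c) BW = 3386 Hz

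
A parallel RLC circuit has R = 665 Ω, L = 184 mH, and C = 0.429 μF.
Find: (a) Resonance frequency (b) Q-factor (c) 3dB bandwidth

Step 1 — Resonance: ω₀ = 1/√(LC) = 1/√(0.184·4.29e-07) = 3559 rad/s.
Step 2 — f₀ = ω₀/(2π) = 566.5 Hz.
Step 3 — Parallel Q: Q = R/(ω₀L) = 665/(3559·0.184) = 1.015.
Step 4 — Bandwidth: Δω = ω₀/Q = 3505 rad/s; BW = Δω/(2π) = 557.9 Hz.

(a) f₀ = 566.5 Hz  (b) Q = 1.015  (c) BW = 557.9 Hz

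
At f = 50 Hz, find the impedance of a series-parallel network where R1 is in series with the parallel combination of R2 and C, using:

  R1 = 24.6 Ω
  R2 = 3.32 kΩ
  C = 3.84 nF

Step 1 — Angular frequency: ω = 2π·f = 2π·50 = 314.2 rad/s.
Step 2 — Component impedances:
  R1: Z = R = 24.6 Ω
  R2: Z = R = 3320 Ω
  C: Z = 1/(jωC) = -j/(ω·C) = 0 - j8.289e+05 Ω
Step 3 — Parallel branch: R2 || C = 1/(1/R2 + 1/C) = 3320 - j13.3 Ω.
Step 4 — Series with R1: Z_total = R1 + (R2 || C) = 3345 - j13.3 Ω = 3345∠-0.2° Ω.

Z = 3345 - j13.3 Ω = 3345∠-0.2° Ω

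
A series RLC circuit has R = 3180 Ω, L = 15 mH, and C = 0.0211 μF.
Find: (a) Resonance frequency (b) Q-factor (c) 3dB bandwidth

Step 1 — Resonance: ω₀ = 1/√(LC) = 1/√(0.015·2.11e-08) = 5.621e+04 rad/s.
Step 2 — f₀ = ω₀/(2π) = 8946 Hz.
Step 3 — Series Q: Q = ω₀L/R = 5.621e+04·0.015/3180 = 0.2651.
Step 4 — Bandwidth: Δω = ω₀/Q = 2.12e+05 rad/s; BW = Δω/(2π) = 3.374e+04 Hz.

(a) f₀ = 8946 Hz  (b) Q = 0.2651  (c) BW = 3.374e+04 Hz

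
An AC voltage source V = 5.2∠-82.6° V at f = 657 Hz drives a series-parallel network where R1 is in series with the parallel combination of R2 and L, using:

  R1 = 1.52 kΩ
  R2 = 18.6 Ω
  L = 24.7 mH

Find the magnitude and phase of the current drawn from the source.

Step 1 — Angular frequency: ω = 2π·f = 2π·657 = 4128 rad/s.
Step 2 — Component impedances:
  R1: Z = R = 1520 Ω
  R2: Z = R = 18.6 Ω
  L: Z = jωL = j·4128·0.0247 = 0 + j102 Ω
Step 3 — Parallel branch: R2 || L = 1/(1/R2 + 1/L) = 18 + j3.284 Ω.
Step 4 — Series with R1: Z_total = R1 + (R2 || L) = 1538 + j3.284 Ω = 1538∠0.1° Ω.
Step 5 — Source phasor: V = 5.2∠-82.6° V = 0.6697 - j5.157 V.
Step 6 — Ohm's law: I = V / Z_total = (0.6697 - j5.157) / (1538 + j3.284) = 0.0004283 - j0.003354 A.
Step 7 — Convert to polar: |I| = 0.003381 A, ∠I = -82.7°.

I = 0.003381∠-82.7° A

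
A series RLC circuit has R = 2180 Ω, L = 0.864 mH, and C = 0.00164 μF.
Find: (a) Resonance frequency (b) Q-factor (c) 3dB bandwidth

Step 1 — Resonance: ω₀ = 1/√(LC) = 1/√(0.000864·1.64e-09) = 8.401e+05 rad/s.
Step 2 — f₀ = ω₀/(2π) = 1.337e+05 Hz.
Step 3 — Series Q: Q = ω₀L/R = 8.401e+05·0.000864/2180 = 0.3329.
Step 4 — Bandwidth: Δω = ω₀/Q = 2.523e+06 rad/s; BW = Δω/(2π) = 4.016e+05 Hz.

(a) f₀ = 1.337e+05 Hz  (b) Q = 0.3329  (c) BW = 4.016e+05 Hz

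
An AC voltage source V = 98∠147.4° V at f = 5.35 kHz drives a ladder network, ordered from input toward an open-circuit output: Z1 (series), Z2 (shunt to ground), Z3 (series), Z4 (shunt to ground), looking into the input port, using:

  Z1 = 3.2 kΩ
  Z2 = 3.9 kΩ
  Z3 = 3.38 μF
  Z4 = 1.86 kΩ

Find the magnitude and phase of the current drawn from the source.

Step 1 — Angular frequency: ω = 2π·f = 2π·5350 = 3.362e+04 rad/s.
Step 2 — Component impedances:
  Z1: Z = R = 3200 Ω
  Z2: Z = R = 3900 Ω
  Z3: Z = 1/(jωC) = -j/(ω·C) = 0 - j8.801 Ω
  Z4: Z = R = 1860 Ω
Step 3 — Ladder network (open output): work backward from the far end, alternating series and parallel combinations. Z_in = 4459 - j4.035 Ω = 4459∠-0.1° Ω.
Step 4 — Source phasor: V = 98∠147.4° V = -82.56 + j52.8 V.
Step 5 — Ohm's law: I = V / Z_total = (-82.56 + j52.8) / (4459 - j4.035) = -0.01852 + j0.01182 A.
Step 6 — Convert to polar: |I| = 0.02198 A, ∠I = 147.5°.

I = 0.02198∠147.5° A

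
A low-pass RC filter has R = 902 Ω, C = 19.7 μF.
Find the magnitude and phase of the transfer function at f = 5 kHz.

Step 1 — Angular frequency: ω = 2π·5000 = 3.142e+04 rad/s.
Step 2 — Transfer function: H(jω) = 1/(1 + jωRC).
Step 3 — Denominator: 1 + jωRC = 1 + j·3.142e+04·902·1.97e-05 = 1 + j558.2.
Step 4 — H = 3.209e-06 - j0.001791.
Step 5 — Magnitude: |H| = 0.001791 (-54.9 dB); phase: φ = -89.9°.

|H| = 0.001791 (-54.9 dB), φ = -89.9°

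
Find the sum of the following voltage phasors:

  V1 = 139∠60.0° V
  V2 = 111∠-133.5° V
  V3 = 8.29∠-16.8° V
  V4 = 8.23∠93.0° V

Step 1 — Convert each phasor to rectangular form:
  V1 = 139·(cos(60.0°) + j·sin(60.0°)) = 69.5 + j120.4 V
  V2 = 111·(cos(-133.5°) + j·sin(-133.5°)) = -76.41 - j80.52 V
  V3 = 8.29·(cos(-16.8°) + j·sin(-16.8°)) = 7.936 - j2.396 V
  V4 = 8.23·(cos(93.0°) + j·sin(93.0°)) = -0.4307 + j8.219 V
Step 2 — Sum components: V_total = 0.5981 + j45.68 V.
Step 3 — Convert to polar: |V_total| = 45.69 V, ∠V_total = 89.2°.

V_total = 45.69∠89.2° V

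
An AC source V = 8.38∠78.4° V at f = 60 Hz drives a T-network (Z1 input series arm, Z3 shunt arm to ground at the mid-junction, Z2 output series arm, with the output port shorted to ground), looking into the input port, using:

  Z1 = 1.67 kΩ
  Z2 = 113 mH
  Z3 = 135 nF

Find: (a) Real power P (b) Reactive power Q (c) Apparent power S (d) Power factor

Step 1 — Angular frequency: ω = 2π·f = 2π·60 = 377 rad/s.
Step 2 — Component impedances:
  Z1: Z = R = 1670 Ω
  Z2: Z = jωL = j·377·0.113 = 0 + j42.6 Ω
  Z3: Z = 1/(jωC) = -j/(ω·C) = 0 - j1.965e+04 Ω
Step 3 — With the output port shorted to ground, the output series arm Z2 runs from the junction to ground; the shunt arm Z3 also runs from the junction to ground. They appear in parallel: Z3 || Z2 = 0 + j42.69 Ω.
Step 4 — Series with input arm Z1: Z_in = Z1 + (Z3 || Z2) = 1670 + j42.69 Ω = 1671∠1.5° Ω.
Step 5 — Source phasor: V = 8.38∠78.4° V = 1.685 + j8.209 V.
Step 6 — Current: I = V / Z = 0.001134 + j0.004886 A = 0.005016∠76.9° A.
Step 7 — Complex power: S = V·I* = 0.04202 + j0.001074 VA.
Step 8 — Real power: P = Re(S) = 0.04202 W.
Step 9 — Reactive power: Q = Im(S) = 0.001074 VAR.
Step 10 — Apparent power: |S| = 0.04204 VA.
Step 11 — Power factor: PF = P/|S| = 0.9997 (lagging).

(a) P = 0.04202 W  (b) Q = 0.001074 VAR  (c) S = 0.04204 VA  (d) PF = 0.9997 (lagging)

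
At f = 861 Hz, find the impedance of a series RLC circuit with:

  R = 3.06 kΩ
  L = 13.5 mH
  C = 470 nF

Step 1 — Angular frequency: ω = 2π·f = 2π·861 = 5410 rad/s.
Step 2 — Component impedances:
  R: Z = R = 3060 Ω
  L: Z = jωL = j·5410·0.0135 = 0 + j73.03 Ω
  C: Z = 1/(jωC) = -j/(ω·C) = 0 - j393.3 Ω
Step 3 — Series combination: Z_total = R + L + C = 3060 - j320.3 Ω = 3077∠-6.0° Ω.

Z = 3060 - j320.3 Ω = 3077∠-6.0° Ω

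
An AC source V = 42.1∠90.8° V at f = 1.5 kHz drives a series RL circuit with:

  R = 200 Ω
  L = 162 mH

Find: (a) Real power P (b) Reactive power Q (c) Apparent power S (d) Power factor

Step 1 — Angular frequency: ω = 2π·f = 2π·1500 = 9425 rad/s.
Step 2 — Component impedances:
  R: Z = R = 200 Ω
  L: Z = jωL = j·9425·0.162 = 0 + j1527 Ω
Step 3 — Series combination: Z_total = R + L = 200 + j1527 Ω = 1540∠82.5° Ω.
Step 4 — Source phasor: V = 42.1∠90.8° V = -0.5878 + j42.1 V.
Step 5 — Current: I = V / Z = 0.02706 + j0.003929 A = 0.02734∠8.3° A.
Step 6 — Complex power: S = V·I* = 0.1495 + j1.141 VA.
Step 7 — Real power: P = Re(S) = 0.1495 W.
Step 8 — Reactive power: Q = Im(S) = 1.141 VAR.
Step 9 — Apparent power: |S| = 1.151 VA.
Step 10 — Power factor: PF = P/|S| = 0.1299 (lagging).

(a) P = 0.1495 W  (b) Q = 1.141 VAR  (c) S = 1.151 VA  (d) PF = 0.1299 (lagging)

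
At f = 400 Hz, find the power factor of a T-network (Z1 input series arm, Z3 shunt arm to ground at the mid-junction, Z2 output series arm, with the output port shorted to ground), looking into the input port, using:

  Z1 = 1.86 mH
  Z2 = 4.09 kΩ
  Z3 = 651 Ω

Step 1 — Angular frequency: ω = 2π·f = 2π·400 = 2513 rad/s.
Step 2 — Component impedances:
  Z1: Z = jωL = j·2513·0.00186 = 0 + j4.675 Ω
  Z2: Z = R = 4090 Ω
  Z3: Z = R = 651 Ω
Step 3 — With the output port shorted to ground, the output series arm Z2 runs from the junction to ground; the shunt arm Z3 also runs from the junction to ground. They appear in parallel: Z3 || Z2 = 561.6 Ω.
Step 4 — Series with input arm Z1: Z_in = Z1 + (Z3 || Z2) = 561.6 + j4.675 Ω = 561.6∠0.5° Ω.
Step 5 — Power factor: PF = cos(φ) = Re(Z)/|Z| = 561.6/561.6 = 1.
Step 6 — Type: Im(Z) = 4.675 ⇒ lagging (phase φ = 0.5°).

PF = 1 (lagging, φ = 0.5°)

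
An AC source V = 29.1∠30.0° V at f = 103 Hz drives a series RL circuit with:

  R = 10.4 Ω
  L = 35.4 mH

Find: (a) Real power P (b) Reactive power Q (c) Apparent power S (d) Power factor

Step 1 — Angular frequency: ω = 2π·f = 2π·103 = 647.2 rad/s.
Step 2 — Component impedances:
  R: Z = R = 10.4 Ω
  L: Z = jωL = j·647.2·0.0354 = 0 + j22.91 Ω
Step 3 — Series combination: Z_total = R + L = 10.4 + j22.91 Ω = 25.16∠65.6° Ω.
Step 4 — Source phasor: V = 29.1∠30.0° V = 25.2 + j14.55 V.
Step 5 — Current: I = V / Z = 0.9406 - j0.673 A = 1.157∠-35.6° A.
Step 6 — Complex power: S = V·I* = 13.91 + j30.65 VA.
Step 7 — Real power: P = Re(S) = 13.91 W.
Step 8 — Reactive power: Q = Im(S) = 30.65 VAR.
Step 9 — Apparent power: |S| = 33.66 VA.
Step 10 — Power factor: PF = P/|S| = 0.4134 (lagging).

(a) P = 13.91 W  (b) Q = 30.65 VAR  (c) S = 33.66 VA  (d) PF = 0.4134 (lagging)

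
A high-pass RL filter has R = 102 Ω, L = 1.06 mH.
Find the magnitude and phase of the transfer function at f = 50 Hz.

Step 1 — Angular frequency: ω = 2π·50 = 314.2 rad/s.
Step 2 — Transfer function: H(jω) = jωL/(R + jωL).
Step 3 — Numerator jωL = j·0.333; denominator R + jωL = 102 + j0.333.
Step 4 — H = 1.066e-05 + j0.003265.
Step 5 — Magnitude: |H| = 0.003265 (-49.7 dB); phase: φ = 89.8°.

|H| = 0.003265 (-49.7 dB), φ = 89.8°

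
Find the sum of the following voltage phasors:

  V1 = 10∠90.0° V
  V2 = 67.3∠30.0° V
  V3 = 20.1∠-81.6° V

Step 1 — Convert each phasor to rectangular form:
  V1 = 10·(cos(90.0°) + j·sin(90.0°)) = 0 + j10 V
  V2 = 67.3·(cos(30.0°) + j·sin(30.0°)) = 58.28 + j33.65 V
  V3 = 20.1·(cos(-81.6°) + j·sin(-81.6°)) = 2.936 - j19.88 V
Step 2 — Sum components: V_total = 61.22 + j23.77 V.
Step 3 — Convert to polar: |V_total| = 65.67 V, ∠V_total = 21.2°.

V_total = 65.67∠21.2° V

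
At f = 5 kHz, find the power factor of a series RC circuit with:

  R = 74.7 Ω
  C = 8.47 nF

Step 1 — Angular frequency: ω = 2π·f = 2π·5000 = 3.142e+04 rad/s.
Step 2 — Component impedances:
  R: Z = R = 74.7 Ω
  C: Z = 1/(jωC) = -j/(ω·C) = 0 - j3758 Ω
Step 3 — Series combination: Z_total = R + C = 74.7 - j3758 Ω = 3759∠-88.9° Ω.
Step 4 — Power factor: PF = cos(φ) = Re(Z)/|Z| = 74.7/3759 = 0.01987.
Step 5 — Type: Im(Z) = -3758 ⇒ leading (phase φ = -88.9°).

PF = 0.01987 (leading, φ = -88.9°)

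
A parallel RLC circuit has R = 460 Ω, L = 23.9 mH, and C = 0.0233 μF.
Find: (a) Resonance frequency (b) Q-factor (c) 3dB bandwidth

Step 1 — Resonance: ω₀ = 1/√(LC) = 1/√(0.0239·2.33e-08) = 4.238e+04 rad/s.
Step 2 — f₀ = ω₀/(2π) = 6744 Hz.
Step 3 — Parallel Q: Q = R/(ω₀L) = 460/(4.238e+04·0.0239) = 0.4542.
Step 4 — Bandwidth: Δω = ω₀/Q = 9.33e+04 rad/s; BW = Δω/(2π) = 1.485e+04 Hz.

(a) f₀ = 6744 Hz  (b) Q = 0.4542  (c) BW = 1.485e+04 Hz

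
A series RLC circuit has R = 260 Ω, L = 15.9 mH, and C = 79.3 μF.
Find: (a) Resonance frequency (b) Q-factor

Step 1 — Resonance condition Im(Z)=0 gives ω₀ = 1/√(LC).
Step 2 — ω₀ = 1/√(0.0159·7.93e-05) = 890.6 rad/s.
Step 3 — f₀ = ω₀/(2π) = 141.7 Hz.
Step 4 — Series Q: Q = ω₀L/R = 890.6·0.0159/260 = 0.05446.

(a) f₀ = 141.7 Hz  (b) Q = 0.05446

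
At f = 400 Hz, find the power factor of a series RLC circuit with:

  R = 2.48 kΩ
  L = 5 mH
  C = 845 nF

Step 1 — Angular frequency: ω = 2π·f = 2π·400 = 2513 rad/s.
Step 2 — Component impedances:
  R: Z = R = 2480 Ω
  L: Z = jωL = j·2513·0.005 = 0 + j12.57 Ω
  C: Z = 1/(jωC) = -j/(ω·C) = 0 - j470.9 Ω
Step 3 — Series combination: Z_total = R + L + C = 2480 - j458.3 Ω = 2522∠-10.5° Ω.
Step 4 — Power factor: PF = cos(φ) = Re(Z)/|Z| = 2480/2522 = 0.9833.
Step 5 — Type: Im(Z) = -458.3 ⇒ leading (phase φ = -10.5°).

PF = 0.9833 (leading, φ = -10.5°)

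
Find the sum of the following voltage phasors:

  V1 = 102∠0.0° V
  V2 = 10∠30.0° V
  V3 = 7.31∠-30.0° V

Step 1 — Convert each phasor to rectangular form:
  V1 = 102·(cos(0.0°) + j·sin(0.0°)) = 102 V
  V2 = 10·(cos(30.0°) + j·sin(30.0°)) = 8.66 + j5 V
  V3 = 7.31·(cos(-30.0°) + j·sin(-30.0°)) = 6.331 - j3.655 V
Step 2 — Sum components: V_total = 117 + j1.345 V.
Step 3 — Convert to polar: |V_total| = 117 V, ∠V_total = 0.7°.

V_total = 117∠0.7° V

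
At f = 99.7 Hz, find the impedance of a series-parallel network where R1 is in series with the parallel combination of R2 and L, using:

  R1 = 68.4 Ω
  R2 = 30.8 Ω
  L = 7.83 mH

Step 1 — Angular frequency: ω = 2π·f = 2π·99.7 = 626.4 rad/s.
Step 2 — Component impedances:
  R1: Z = R = 68.4 Ω
  R2: Z = R = 30.8 Ω
  L: Z = jωL = j·626.4·0.00783 = 0 + j4.905 Ω
Step 3 — Parallel branch: R2 || L = 1/(1/R2 + 1/L) = 0.7618 + j4.784 Ω.
Step 4 — Series with R1: Z_total = R1 + (R2 || L) = 69.16 + j4.784 Ω = 69.33∠4.0° Ω.

Z = 69.16 + j4.784 Ω = 69.33∠4.0° Ω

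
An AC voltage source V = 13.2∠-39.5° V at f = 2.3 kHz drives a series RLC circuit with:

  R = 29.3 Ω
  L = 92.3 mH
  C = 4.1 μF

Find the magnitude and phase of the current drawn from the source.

Step 1 — Angular frequency: ω = 2π·f = 2π·2300 = 1.445e+04 rad/s.
Step 2 — Component impedances:
  R: Z = R = 29.3 Ω
  L: Z = jωL = j·1.445e+04·0.0923 = 0 + j1334 Ω
  C: Z = 1/(jωC) = -j/(ω·C) = 0 - j16.88 Ω
Step 3 — Series combination: Z_total = R + L + C = 29.3 + j1317 Ω = 1317∠88.7° Ω.
Step 4 — Source phasor: V = 13.2∠-39.5° V = 10.19 - j8.396 V.
Step 5 — Ohm's law: I = V / Z_total = (10.19 - j8.396) / (29.3 + j1317) = -0.0062 - j0.007872 A.
Step 6 — Convert to polar: |I| = 0.01002 A, ∠I = -128.2°.

I = 0.01002∠-128.2° A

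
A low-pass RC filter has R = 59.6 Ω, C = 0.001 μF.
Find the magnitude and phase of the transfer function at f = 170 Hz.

Step 1 — Angular frequency: ω = 2π·170 = 1068 rad/s.
Step 2 — Transfer function: H(jω) = 1/(1 + jωRC).
Step 3 — Denominator: 1 + jωRC = 1 + j·1068·59.6·1e-09 = 1 + j6.366e-05.
Step 4 — H = 1 - j6.366e-05.
Step 5 — Magnitude: |H| = 1 (-0.0 dB); phase: φ = -0.0°.

|H| = 1 (-0.0 dB), φ = -0.0°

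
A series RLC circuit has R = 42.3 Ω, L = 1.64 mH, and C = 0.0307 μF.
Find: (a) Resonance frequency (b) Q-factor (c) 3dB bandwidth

Step 1 — Resonance condition Im(Z)=0 gives ω₀ = 1/√(LC).
Step 2 — ω₀ = 1/√(0.00164·3.07e-08) = 1.409e+05 rad/s.
Step 3 — f₀ = ω₀/(2π) = 2.243e+04 Hz.
Step 4 — Series Q: Q = ω₀L/R = 1.409e+05·0.00164/42.3 = 5.464.
Step 5 — 3dB bandwidth: Δω = ω₀/Q = 2.579e+04 rad/s; BW = Δω/(2π) = 4105 Hz.

(a) f₀ = 2.243e+04 Hz  (b) Q = 5.464  (c) BW = 4105 Hz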